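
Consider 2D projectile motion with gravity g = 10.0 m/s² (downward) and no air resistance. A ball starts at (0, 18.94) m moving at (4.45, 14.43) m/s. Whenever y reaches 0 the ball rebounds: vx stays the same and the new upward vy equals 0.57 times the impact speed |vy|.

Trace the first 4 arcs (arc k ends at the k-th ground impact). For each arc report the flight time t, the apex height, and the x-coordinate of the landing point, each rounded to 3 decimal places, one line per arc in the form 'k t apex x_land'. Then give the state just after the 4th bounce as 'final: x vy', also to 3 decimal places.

Arc 1: start y=18.940, vy=14.430 → t=3.866, apex=29.351, x_land=17.203, impact vy=-24.229
  bounce: vy ← 0.57·24.229 = 13.810
Arc 2: start y=0.000, vy=13.810 → t=2.762, apex=9.536, x_land=29.494, impact vy=-13.810
  bounce: vy ← 0.57·13.810 = 7.872
Arc 3: start y=0.000, vy=7.872 → t=1.574, apex=3.098, x_land=36.500, impact vy=-7.872
  bounce: vy ← 0.57·7.872 = 4.487
Arc 4: start y=0.000, vy=4.487 → t=0.897, apex=1.007, x_land=40.494, impact vy=-4.487
  bounce: vy ← 0.57·4.487 = 2.558

1 3.866 29.351 17.203
2 2.762 9.536 29.494
3 1.574 3.098 36.500
4 0.897 1.007 40.494
final: 40.494 2.558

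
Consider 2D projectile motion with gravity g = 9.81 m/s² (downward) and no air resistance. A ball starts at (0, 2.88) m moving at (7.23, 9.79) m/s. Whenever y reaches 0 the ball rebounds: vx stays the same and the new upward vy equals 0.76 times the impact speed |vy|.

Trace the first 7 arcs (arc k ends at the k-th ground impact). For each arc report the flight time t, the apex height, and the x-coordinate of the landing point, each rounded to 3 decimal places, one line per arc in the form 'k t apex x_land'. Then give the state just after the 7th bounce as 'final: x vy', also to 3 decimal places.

Arc 1: start y=2.880, vy=9.790 → t=2.256, apex=7.765, x_land=16.312, impact vy=-12.343
  bounce: vy ← 0.76·12.343 = 9.381
Arc 2: start y=0.000, vy=9.381 → t=1.912, apex=4.485, x_land=30.139, impact vy=-9.381
  bounce: vy ← 0.76·9.381 = 7.129
Arc 3: start y=0.000, vy=7.129 → t=1.453, apex=2.591, x_land=40.648, impact vy=-7.129
  bounce: vy ← 0.76·7.129 = 5.418
Arc 4: start y=0.000, vy=5.418 → t=1.105, apex=1.496, x_land=48.635, impact vy=-5.418
  bounce: vy ← 0.76·5.418 = 4.118
Arc 5: start y=0.000, vy=4.118 → t=0.840, apex=0.864, x_land=54.704, impact vy=-4.118
  bounce: vy ← 0.76·4.118 = 3.130
Arc 6: start y=0.000, vy=3.130 → t=0.638, apex=0.499, x_land=59.317, impact vy=-3.130
  bounce: vy ← 0.76·3.130 = 2.378
Arc 7: start y=0.000, vy=2.378 → t=0.485, apex=0.288, x_land=62.823, impact vy=-2.378
  bounce: vy ← 0.76·2.378 = 1.808

1 2.256 7.765 16.312
2 1.912 4.485 30.139
3 1.453 2.591 40.648
4 1.105 1.496 48.635
5 0.840 0.864 54.704
6 0.638 0.499 59.317
7 0.485 0.288 62.823
final: 62.823 1.808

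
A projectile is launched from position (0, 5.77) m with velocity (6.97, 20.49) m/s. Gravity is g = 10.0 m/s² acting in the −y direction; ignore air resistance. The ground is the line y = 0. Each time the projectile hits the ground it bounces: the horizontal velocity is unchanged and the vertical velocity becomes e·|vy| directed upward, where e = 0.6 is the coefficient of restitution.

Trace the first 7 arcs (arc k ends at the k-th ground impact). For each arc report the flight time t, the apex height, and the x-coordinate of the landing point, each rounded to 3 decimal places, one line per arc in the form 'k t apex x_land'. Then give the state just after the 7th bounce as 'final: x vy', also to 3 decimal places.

Arc 1: start y=5.770, vy=20.490 → t=4.363, apex=26.762, x_land=30.407, impact vy=-23.135
  bounce: vy ← 0.6·23.135 = 13.881
Arc 2: start y=0.000, vy=13.881 → t=2.776, apex=9.634, x_land=49.757, impact vy=-13.881
  bounce: vy ← 0.6·13.881 = 8.329
Arc 3: start y=0.000, vy=8.329 → t=1.666, apex=3.468, x_land=61.367, impact vy=-8.329
  bounce: vy ← 0.6·8.329 = 4.997
Arc 4: start y=0.000, vy=4.997 → t=0.999, apex=1.249, x_land=68.333, impact vy=-4.997
  bounce: vy ← 0.6·4.997 = 2.998
Arc 5: start y=0.000, vy=2.998 → t=0.600, apex=0.449, x_land=72.513, impact vy=-2.998
  bounce: vy ← 0.6·2.998 = 1.799
Arc 6: start y=0.000, vy=1.799 → t=0.360, apex=0.162, x_land=75.021, impact vy=-1.799
  bounce: vy ← 0.6·1.799 = 1.079
Arc 7: start y=0.000, vy=1.079 → t=0.216, apex=0.058, x_land=76.526, impact vy=-1.079
  bounce: vy ← 0.6·1.079 = 0.648

1 4.363 26.762 30.407
2 2.776 9.634 49.757
3 1.666 3.468 61.367
4 0.999 1.249 68.333
5 0.600 0.449 72.513
6 0.360 0.162 75.021
7 0.216 0.058 76.526
final: 76.526 0.648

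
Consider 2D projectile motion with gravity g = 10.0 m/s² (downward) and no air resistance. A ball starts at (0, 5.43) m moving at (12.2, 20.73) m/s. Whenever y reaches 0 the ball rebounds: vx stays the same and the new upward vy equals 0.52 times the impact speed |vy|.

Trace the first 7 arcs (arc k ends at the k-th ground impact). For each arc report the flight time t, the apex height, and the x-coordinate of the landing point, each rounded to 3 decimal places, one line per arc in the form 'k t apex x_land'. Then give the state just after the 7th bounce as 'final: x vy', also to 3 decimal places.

Arc 1: start y=5.430, vy=20.730 → t=4.393, apex=26.917, x_land=53.597, impact vy=-23.202
  bounce: vy ← 0.52·23.202 = 12.065
Arc 2: start y=0.000, vy=12.065 → t=2.413, apex=7.278, x_land=83.036, impact vy=-12.065
  bounce: vy ← 0.52·12.065 = 6.274
Arc 3: start y=0.000, vy=6.274 → t=1.255, apex=1.968, x_land=98.344, impact vy=-6.274
  bounce: vy ← 0.52·6.274 = 3.262
Arc 4: start y=0.000, vy=3.262 → t=0.652, apex=0.532, x_land=106.304, impact vy=-3.262
  bounce: vy ← 0.52·3.262 = 1.696
Arc 5: start y=0.000, vy=1.696 → t=0.339, apex=0.144, x_land=110.443, impact vy=-1.696
  bounce: vy ← 0.52·1.696 = 0.882
Arc 6: start y=0.000, vy=0.882 → t=0.176, apex=0.039, x_land=112.596, impact vy=-0.882
  bounce: vy ← 0.52·0.882 = 0.459
Arc 7: start y=0.000, vy=0.459 → t=0.092, apex=0.011, x_land=113.715, impact vy=-0.459
  bounce: vy ← 0.52·0.459 = 0.239

1 4.393 26.917 53.597
2 2.413 7.278 83.036
3 1.255 1.968 98.344
4 0.652 0.532 106.304
5 0.339 0.144 110.443
6 0.176 0.039 112.596
7 0.092 0.011 113.715
final: 113.715 0.239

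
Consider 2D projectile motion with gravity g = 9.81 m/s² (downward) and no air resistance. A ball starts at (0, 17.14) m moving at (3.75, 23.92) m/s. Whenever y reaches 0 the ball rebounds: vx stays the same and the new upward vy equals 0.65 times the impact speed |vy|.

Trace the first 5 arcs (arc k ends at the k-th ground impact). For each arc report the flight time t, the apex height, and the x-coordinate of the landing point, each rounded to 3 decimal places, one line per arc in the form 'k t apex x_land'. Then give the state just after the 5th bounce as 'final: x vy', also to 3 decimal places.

Arc 1: start y=17.140, vy=23.920 → t=5.511, apex=46.302, x_land=20.665, impact vy=-30.141
  bounce: vy ← 0.65·30.141 = 19.591
Arc 2: start y=0.000, vy=19.591 → t=3.994, apex=19.563, x_land=35.643, impact vy=-19.591
  bounce: vy ← 0.65·19.591 = 12.734
Arc 3: start y=0.000, vy=12.734 → t=2.596, apex=8.265, x_land=45.379, impact vy=-12.734
  bounce: vy ← 0.65·12.734 = 8.277
Arc 4: start y=0.000, vy=8.277 → t=1.688, apex=3.492, x_land=51.707, impact vy=-8.277
  bounce: vy ← 0.65·8.277 = 5.380
Arc 5: start y=0.000, vy=5.380 → t=1.097, apex=1.475, x_land=55.821, impact vy=-5.380
  bounce: vy ← 0.65·5.380 = 3.497

1 5.511 46.302 20.665
2 3.994 19.563 35.643
3 2.596 8.265 45.379
4 1.688 3.492 51.707
5 1.097 1.475 55.821
final: 55.821 3.497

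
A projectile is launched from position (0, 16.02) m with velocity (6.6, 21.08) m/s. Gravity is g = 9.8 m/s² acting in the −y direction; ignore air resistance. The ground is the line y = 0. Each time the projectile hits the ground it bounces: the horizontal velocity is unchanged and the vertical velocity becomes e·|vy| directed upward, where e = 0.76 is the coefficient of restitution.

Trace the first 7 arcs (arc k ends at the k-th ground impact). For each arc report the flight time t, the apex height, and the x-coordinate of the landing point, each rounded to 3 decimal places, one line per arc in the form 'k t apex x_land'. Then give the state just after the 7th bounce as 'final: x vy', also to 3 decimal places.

1 4.961 38.692 32.743
2 4.271 22.348 60.933
3 3.246 12.908 82.358
4 2.467 7.456 98.640
5 1.875 4.307 111.015
6 1.425 2.487 120.420
7 1.083 1.437 127.568
final: 127.568 4.033

Arc 1: start y=16.020, vy=21.080 → t=4.961, apex=38.692, x_land=32.743, impact vy=-27.538
  bounce: vy ← 0.76·27.538 = 20.929
Arc 2: start y=0.000, vy=20.929 → t=4.271, apex=22.348, x_land=60.933, impact vy=-20.929
  bounce: vy ← 0.76·20.929 = 15.906
Arc 3: start y=0.000, vy=15.906 → t=3.246, apex=12.908, x_land=82.358, impact vy=-15.906
  bounce: vy ← 0.76·15.906 = 12.089
Arc 4: start y=0.000, vy=12.089 → t=2.467, apex=7.456, x_land=98.640, impact vy=-12.089
  bounce: vy ← 0.76·12.089 = 9.187
Arc 5: start y=0.000, vy=9.187 → t=1.875, apex=4.307, x_land=111.015, impact vy=-9.187
  bounce: vy ← 0.76·9.187 = 6.982
Arc 6: start y=0.000, vy=6.982 → t=1.425, apex=2.487, x_land=120.420, impact vy=-6.982
  bounce: vy ← 0.76·6.982 = 5.307
Arc 7: start y=0.000, vy=5.307 → t=1.083, apex=1.437, x_land=127.568, impact vy=-5.307
  bounce: vy ← 0.76·5.307 = 4.033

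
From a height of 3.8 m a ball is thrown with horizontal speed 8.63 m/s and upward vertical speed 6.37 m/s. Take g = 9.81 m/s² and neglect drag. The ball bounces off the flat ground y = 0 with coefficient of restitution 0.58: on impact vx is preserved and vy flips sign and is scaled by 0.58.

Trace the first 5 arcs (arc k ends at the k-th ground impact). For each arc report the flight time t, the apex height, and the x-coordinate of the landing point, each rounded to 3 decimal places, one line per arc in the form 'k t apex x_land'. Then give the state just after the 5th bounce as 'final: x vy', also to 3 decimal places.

Arc 1: start y=3.800, vy=6.370 → t=1.743, apex=5.868, x_land=15.043, impact vy=-10.730
  bounce: vy ← 0.58·10.730 = 6.223
Arc 2: start y=0.000, vy=6.223 → t=1.269, apex=1.974, x_land=25.993, impact vy=-6.223
  bounce: vy ← 0.58·6.223 = 3.610
Arc 3: start y=0.000, vy=3.610 → t=0.736, apex=0.664, x_land=32.344, impact vy=-3.610
  bounce: vy ← 0.58·3.610 = 2.094
Arc 4: start y=0.000, vy=2.094 → t=0.427, apex=0.223, x_land=36.027, impact vy=-2.094
  bounce: vy ← 0.58·2.094 = 1.214
Arc 5: start y=0.000, vy=1.214 → t=0.248, apex=0.075, x_land=38.163, impact vy=-1.214
  bounce: vy ← 0.58·1.214 = 0.704

1 1.743 5.868 15.043
2 1.269 1.974 25.993
3 0.736 0.664 32.344
4 0.427 0.223 36.027
5 0.248 0.075 38.163
final: 38.163 0.704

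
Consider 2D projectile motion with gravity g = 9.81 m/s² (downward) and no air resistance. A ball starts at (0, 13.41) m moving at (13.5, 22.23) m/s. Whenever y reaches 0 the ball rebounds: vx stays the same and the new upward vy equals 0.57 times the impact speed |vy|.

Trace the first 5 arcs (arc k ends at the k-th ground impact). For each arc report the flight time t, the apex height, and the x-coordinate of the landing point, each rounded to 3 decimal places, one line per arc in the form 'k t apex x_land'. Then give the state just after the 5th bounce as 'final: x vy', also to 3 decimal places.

Arc 1: start y=13.410, vy=22.230 → t=5.071, apex=38.597, x_land=68.461, impact vy=-27.519
  bounce: vy ← 0.57·27.519 = 15.686
Arc 2: start y=0.000, vy=15.686 → t=3.198, apex=12.540, x_land=111.633, impact vy=-15.686
  bounce: vy ← 0.57·15.686 = 8.941
Arc 3: start y=0.000, vy=8.941 → t=1.823, apex=4.074, x_land=136.241, impact vy=-8.941
  bounce: vy ← 0.57·8.941 = 5.096
Arc 4: start y=0.000, vy=5.096 → t=1.039, apex=1.324, x_land=150.267, impact vy=-5.096
  bounce: vy ← 0.57·5.096 = 2.905
Arc 5: start y=0.000, vy=2.905 → t=0.592, apex=0.430, x_land=158.262, impact vy=-2.905
  bounce: vy ← 0.57·2.905 = 1.656

1 5.071 38.597 68.461
2 3.198 12.540 111.633
3 1.823 4.074 136.241
4 1.039 1.324 150.267
5 0.592 0.430 158.262
final: 158.262 1.656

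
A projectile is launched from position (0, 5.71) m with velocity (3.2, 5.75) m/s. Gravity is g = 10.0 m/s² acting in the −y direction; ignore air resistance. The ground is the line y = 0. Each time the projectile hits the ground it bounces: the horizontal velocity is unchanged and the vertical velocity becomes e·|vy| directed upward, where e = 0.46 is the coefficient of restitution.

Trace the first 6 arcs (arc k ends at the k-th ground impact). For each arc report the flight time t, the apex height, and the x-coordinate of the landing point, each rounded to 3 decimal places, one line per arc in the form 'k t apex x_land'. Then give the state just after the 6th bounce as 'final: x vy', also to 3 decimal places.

Arc 1: start y=5.710, vy=5.750 → t=1.789, apex=7.363, x_land=5.723, impact vy=-12.135
  bounce: vy ← 0.46·12.135 = 5.582
Arc 2: start y=0.000, vy=5.582 → t=1.116, apex=1.558, x_land=9.296, impact vy=-5.582
  bounce: vy ← 0.46·5.582 = 2.568
Arc 3: start y=0.000, vy=2.568 → t=0.514, apex=0.330, x_land=10.939, impact vy=-2.568
  bounce: vy ← 0.46·2.568 = 1.181
Arc 4: start y=0.000, vy=1.181 → t=0.236, apex=0.070, x_land=11.695, impact vy=-1.181
  bounce: vy ← 0.46·1.181 = 0.543
Arc 5: start y=0.000, vy=0.543 → t=0.109, apex=0.015, x_land=12.043, impact vy=-0.543
  bounce: vy ← 0.46·0.543 = 0.250
Arc 6: start y=0.000, vy=0.250 → t=0.050, apex=0.003, x_land=12.203, impact vy=-0.250
  bounce: vy ← 0.46·0.250 = 0.115

1 1.789 7.363 5.723
2 1.116 1.558 9.296
3 0.514 0.330 10.939
4 0.236 0.070 11.695
5 0.109 0.015 12.043
6 0.050 0.003 12.203
final: 12.203 0.115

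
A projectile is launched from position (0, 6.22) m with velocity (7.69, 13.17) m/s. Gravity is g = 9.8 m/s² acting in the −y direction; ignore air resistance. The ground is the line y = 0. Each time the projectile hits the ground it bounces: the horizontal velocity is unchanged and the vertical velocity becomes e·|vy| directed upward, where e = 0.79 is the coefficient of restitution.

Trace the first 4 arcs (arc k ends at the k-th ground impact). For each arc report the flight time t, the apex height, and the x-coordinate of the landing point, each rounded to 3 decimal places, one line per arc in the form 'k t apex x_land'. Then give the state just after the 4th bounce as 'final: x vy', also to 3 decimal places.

Arc 1: start y=6.220, vy=13.170 → t=3.098, apex=15.069, x_land=23.820, impact vy=-17.186
  bounce: vy ← 0.79·17.186 = 13.577
Arc 2: start y=0.000, vy=13.577 → t=2.771, apex=9.405, x_land=45.128, impact vy=-13.577
  bounce: vy ← 0.79·13.577 = 10.726
Arc 3: start y=0.000, vy=10.726 → t=2.189, apex=5.870, x_land=61.961, impact vy=-10.726
  bounce: vy ← 0.79·10.726 = 8.473
Arc 4: start y=0.000, vy=8.473 → t=1.729, apex=3.663, x_land=75.259, impact vy=-8.473
  bounce: vy ← 0.79·8.473 = 6.694

1 3.098 15.069 23.820
2 2.771 9.405 45.128
3 2.189 5.870 61.961
4 1.729 3.663 75.259
final: 75.259 6.694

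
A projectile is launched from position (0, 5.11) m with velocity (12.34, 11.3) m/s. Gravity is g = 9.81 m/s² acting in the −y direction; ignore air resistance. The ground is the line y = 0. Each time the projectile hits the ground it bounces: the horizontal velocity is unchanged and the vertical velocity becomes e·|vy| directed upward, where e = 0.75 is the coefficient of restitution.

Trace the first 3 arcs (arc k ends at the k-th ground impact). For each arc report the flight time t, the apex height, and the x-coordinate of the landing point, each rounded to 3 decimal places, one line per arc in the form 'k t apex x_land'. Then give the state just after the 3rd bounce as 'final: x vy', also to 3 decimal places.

Arc 1: start y=5.110, vy=11.300 → t=2.691, apex=11.618, x_land=33.206, impact vy=-15.098
  bounce: vy ← 0.75·15.098 = 11.323
Arc 2: start y=0.000, vy=11.323 → t=2.309, apex=6.535, x_land=61.694, impact vy=-11.323
  bounce: vy ← 0.75·11.323 = 8.493
Arc 3: start y=0.000, vy=8.493 → t=1.731, apex=3.676, x_land=83.059, impact vy=-8.493
  bounce: vy ← 0.75·8.493 = 6.369

1 2.691 11.618 33.206
2 2.309 6.535 61.694
3 1.731 3.676 83.059
final: 83.059 6.369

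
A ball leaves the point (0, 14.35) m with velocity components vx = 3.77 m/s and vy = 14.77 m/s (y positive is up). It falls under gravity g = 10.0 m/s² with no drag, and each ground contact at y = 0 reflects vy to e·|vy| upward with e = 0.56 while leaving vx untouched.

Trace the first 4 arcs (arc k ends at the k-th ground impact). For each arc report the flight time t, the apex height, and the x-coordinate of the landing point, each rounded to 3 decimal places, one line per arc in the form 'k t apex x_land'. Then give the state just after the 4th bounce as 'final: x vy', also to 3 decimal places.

1 3.725 25.258 14.042
2 2.517 7.921 23.532
3 1.410 2.484 28.846
4 0.789 0.779 31.822
final: 31.822 2.210

Arc 1: start y=14.350, vy=14.770 → t=3.725, apex=25.258, x_land=14.042, impact vy=-22.476
  bounce: vy ← 0.56·22.476 = 12.586
Arc 2: start y=0.000, vy=12.586 → t=2.517, apex=7.921, x_land=23.532, impact vy=-12.586
  bounce: vy ← 0.56·12.586 = 7.048
Arc 3: start y=0.000, vy=7.048 → t=1.410, apex=2.484, x_land=28.846, impact vy=-7.048
  bounce: vy ← 0.56·7.048 = 3.947
Arc 4: start y=0.000, vy=3.947 → t=0.789, apex=0.779, x_land=31.822, impact vy=-3.947
  bounce: vy ← 0.56·3.947 = 2.210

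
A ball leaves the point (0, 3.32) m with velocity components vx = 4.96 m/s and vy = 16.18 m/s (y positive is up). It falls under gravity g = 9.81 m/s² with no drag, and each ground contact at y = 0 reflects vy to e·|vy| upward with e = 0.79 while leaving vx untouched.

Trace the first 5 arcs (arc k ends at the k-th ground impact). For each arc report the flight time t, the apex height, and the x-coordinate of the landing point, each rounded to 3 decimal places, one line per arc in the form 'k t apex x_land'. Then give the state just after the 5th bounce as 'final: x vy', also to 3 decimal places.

1 3.492 16.663 17.323
2 2.912 10.399 31.767
3 2.301 6.490 43.178
4 1.817 4.051 52.193
5 1.436 2.528 59.314
final: 59.314 5.564

Arc 1: start y=3.320, vy=16.180 → t=3.492, apex=16.663, x_land=17.323, impact vy=-18.081
  bounce: vy ← 0.79·18.081 = 14.284
Arc 2: start y=0.000, vy=14.284 → t=2.912, apex=10.399, x_land=31.767, impact vy=-14.284
  bounce: vy ← 0.79·14.284 = 11.284
Arc 3: start y=0.000, vy=11.284 → t=2.301, apex=6.490, x_land=43.178, impact vy=-11.284
  bounce: vy ← 0.79·11.284 = 8.915
Arc 4: start y=0.000, vy=8.915 → t=1.817, apex=4.051, x_land=52.193, impact vy=-8.915
  bounce: vy ← 0.79·8.915 = 7.043
Arc 5: start y=0.000, vy=7.043 → t=1.436, apex=2.528, x_land=59.314, impact vy=-7.043
  bounce: vy ← 0.79·7.043 = 5.564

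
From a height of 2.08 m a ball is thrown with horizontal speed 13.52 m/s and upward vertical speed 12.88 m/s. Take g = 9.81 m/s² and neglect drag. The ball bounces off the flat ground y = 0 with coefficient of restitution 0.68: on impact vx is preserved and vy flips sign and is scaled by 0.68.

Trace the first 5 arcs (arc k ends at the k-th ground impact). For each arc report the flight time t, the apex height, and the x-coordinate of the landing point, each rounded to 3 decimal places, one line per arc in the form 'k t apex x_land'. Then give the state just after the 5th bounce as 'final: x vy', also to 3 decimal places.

1 2.779 10.535 37.565
2 1.993 4.872 64.513
3 1.355 2.253 82.838
4 0.922 1.042 95.298
5 0.627 0.482 103.771
final: 103.771 2.090

Arc 1: start y=2.080, vy=12.880 → t=2.779, apex=10.535, x_land=37.565, impact vy=-14.377
  bounce: vy ← 0.68·14.377 = 9.776
Arc 2: start y=0.000, vy=9.776 → t=1.993, apex=4.872, x_land=64.513, impact vy=-9.776
  bounce: vy ← 0.68·9.776 = 6.648
Arc 3: start y=0.000, vy=6.648 → t=1.355, apex=2.253, x_land=82.838, impact vy=-6.648
  bounce: vy ← 0.68·6.648 = 4.521
Arc 4: start y=0.000, vy=4.521 → t=0.922, apex=1.042, x_land=95.298, impact vy=-4.521
  bounce: vy ← 0.68·4.521 = 3.074
Arc 5: start y=0.000, vy=3.074 → t=0.627, apex=0.482, x_land=103.771, impact vy=-3.074
  bounce: vy ← 0.68·3.074 = 2.090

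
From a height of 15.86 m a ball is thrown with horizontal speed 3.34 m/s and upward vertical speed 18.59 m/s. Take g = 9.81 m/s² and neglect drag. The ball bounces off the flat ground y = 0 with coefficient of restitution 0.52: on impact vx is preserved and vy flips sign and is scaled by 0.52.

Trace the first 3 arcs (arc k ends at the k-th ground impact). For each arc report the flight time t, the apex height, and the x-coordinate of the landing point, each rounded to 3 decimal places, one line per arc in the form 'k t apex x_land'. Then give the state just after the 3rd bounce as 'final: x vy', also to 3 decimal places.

1 4.507 33.474 15.055
2 2.717 9.051 24.129
3 1.413 2.447 28.848
final: 28.848 3.603

Arc 1: start y=15.860, vy=18.590 → t=4.507, apex=33.474, x_land=15.055, impact vy=-25.627
  bounce: vy ← 0.52·25.627 = 13.326
Arc 2: start y=0.000, vy=13.326 → t=2.717, apex=9.051, x_land=24.129, impact vy=-13.326
  bounce: vy ← 0.52·13.326 = 6.930
Arc 3: start y=0.000, vy=6.930 → t=1.413, apex=2.447, x_land=28.848, impact vy=-6.930
  bounce: vy ← 0.52·6.930 = 3.603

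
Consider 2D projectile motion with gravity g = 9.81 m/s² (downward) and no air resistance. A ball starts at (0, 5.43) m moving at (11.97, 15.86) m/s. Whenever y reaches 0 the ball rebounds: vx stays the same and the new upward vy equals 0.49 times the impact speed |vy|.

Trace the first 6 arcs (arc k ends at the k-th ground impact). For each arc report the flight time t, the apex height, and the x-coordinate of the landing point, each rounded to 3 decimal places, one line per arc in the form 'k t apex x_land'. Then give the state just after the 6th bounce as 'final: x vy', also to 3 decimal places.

Arc 1: start y=5.430, vy=15.860 → t=3.546, apex=18.251, x_land=42.442, impact vy=-18.923
  bounce: vy ← 0.49·18.923 = 9.272
Arc 2: start y=0.000, vy=9.272 → t=1.890, apex=4.382, x_land=65.069, impact vy=-9.272
  bounce: vy ← 0.49·9.272 = 4.543
Arc 3: start y=0.000, vy=4.543 → t=0.926, apex=1.052, x_land=76.157, impact vy=-4.543
  bounce: vy ← 0.49·4.543 = 2.226
Arc 4: start y=0.000, vy=2.226 → t=0.454, apex=0.253, x_land=81.590, impact vy=-2.226
  bounce: vy ← 0.49·2.226 = 1.091
Arc 5: start y=0.000, vy=1.091 → t=0.222, apex=0.061, x_land=84.252, impact vy=-1.091
  bounce: vy ← 0.49·1.091 = 0.535
Arc 6: start y=0.000, vy=0.535 → t=0.109, apex=0.015, x_land=85.556, impact vy=-0.535
  bounce: vy ← 0.49·0.535 = 0.262

1 3.546 18.251 42.442
2 1.890 4.382 65.069
3 0.926 1.052 76.157
4 0.454 0.253 81.590
5 0.222 0.061 84.252
6 0.109 0.015 85.556
final: 85.556 0.262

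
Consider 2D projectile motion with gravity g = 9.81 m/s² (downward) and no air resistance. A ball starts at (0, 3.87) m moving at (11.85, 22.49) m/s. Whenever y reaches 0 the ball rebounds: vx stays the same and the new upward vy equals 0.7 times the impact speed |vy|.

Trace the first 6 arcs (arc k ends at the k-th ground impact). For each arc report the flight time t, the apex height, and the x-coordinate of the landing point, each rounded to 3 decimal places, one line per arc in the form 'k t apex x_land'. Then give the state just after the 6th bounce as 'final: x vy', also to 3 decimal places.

Arc 1: start y=3.870, vy=22.490 → t=4.751, apex=29.650, x_land=56.301, impact vy=-24.119
  bounce: vy ← 0.7·24.119 = 16.883
Arc 2: start y=0.000, vy=16.883 → t=3.442, apex=14.528, x_land=97.090, impact vy=-16.883
  bounce: vy ← 0.7·16.883 = 11.818
Arc 3: start y=0.000, vy=11.818 → t=2.409, apex=7.119, x_land=125.642, impact vy=-11.818
  bounce: vy ← 0.7·11.818 = 8.273
Arc 4: start y=0.000, vy=8.273 → t=1.687, apex=3.488, x_land=145.628, impact vy=-8.273
  bounce: vy ← 0.7·8.273 = 5.791
Arc 5: start y=0.000, vy=5.791 → t=1.181, apex=1.709, x_land=159.619, impact vy=-5.791
  bounce: vy ← 0.7·5.791 = 4.054
Arc 6: start y=0.000, vy=4.054 → t=0.826, apex=0.838, x_land=169.412, impact vy=-4.054
  bounce: vy ← 0.7·4.054 = 2.838

1 4.751 29.650 56.301
2 3.442 14.528 97.090
3 2.409 7.119 125.642
4 1.687 3.488 145.628
5 1.181 1.709 159.619
6 0.826 0.838 169.412
final: 169.412 2.838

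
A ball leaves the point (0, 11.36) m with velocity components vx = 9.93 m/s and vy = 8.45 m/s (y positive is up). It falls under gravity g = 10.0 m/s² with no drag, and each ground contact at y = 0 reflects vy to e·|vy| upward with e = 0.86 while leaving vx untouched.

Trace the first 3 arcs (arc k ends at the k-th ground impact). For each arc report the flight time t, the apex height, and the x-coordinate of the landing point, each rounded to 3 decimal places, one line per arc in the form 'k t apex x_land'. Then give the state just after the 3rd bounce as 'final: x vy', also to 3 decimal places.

Arc 1: start y=11.360, vy=8.450 → t=2.573, apex=14.930, x_land=25.550, impact vy=-17.280
  bounce: vy ← 0.86·17.280 = 14.861
Arc 2: start y=0.000, vy=14.861 → t=2.972, apex=11.042, x_land=55.064, impact vy=-14.861
  bounce: vy ← 0.86·14.861 = 12.780
Arc 3: start y=0.000, vy=12.780 → t=2.556, apex=8.167, x_land=80.446, impact vy=-12.780
  bounce: vy ← 0.86·12.780 = 10.991

1 2.573 14.930 25.550
2 2.972 11.042 55.064
3 2.556 8.167 80.446
final: 80.446 10.991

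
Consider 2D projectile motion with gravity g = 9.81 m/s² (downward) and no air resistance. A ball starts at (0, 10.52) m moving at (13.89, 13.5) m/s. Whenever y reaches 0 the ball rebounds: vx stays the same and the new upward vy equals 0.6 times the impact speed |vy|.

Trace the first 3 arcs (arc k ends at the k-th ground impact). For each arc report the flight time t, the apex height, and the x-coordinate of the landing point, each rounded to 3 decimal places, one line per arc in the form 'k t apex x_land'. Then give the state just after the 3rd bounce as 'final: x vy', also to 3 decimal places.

1 3.386 19.809 47.028
2 2.412 7.131 80.524
3 1.447 2.567 100.622
final: 100.622 4.258

Arc 1: start y=10.520, vy=13.500 → t=3.386, apex=19.809, x_land=47.028, impact vy=-19.714
  bounce: vy ← 0.6·19.714 = 11.829
Arc 2: start y=0.000, vy=11.829 → t=2.412, apex=7.131, x_land=80.524, impact vy=-11.829
  bounce: vy ← 0.6·11.829 = 7.097
Arc 3: start y=0.000, vy=7.097 → t=1.447, apex=2.567, x_land=100.622, impact vy=-7.097
  bounce: vy ← 0.6·7.097 = 4.258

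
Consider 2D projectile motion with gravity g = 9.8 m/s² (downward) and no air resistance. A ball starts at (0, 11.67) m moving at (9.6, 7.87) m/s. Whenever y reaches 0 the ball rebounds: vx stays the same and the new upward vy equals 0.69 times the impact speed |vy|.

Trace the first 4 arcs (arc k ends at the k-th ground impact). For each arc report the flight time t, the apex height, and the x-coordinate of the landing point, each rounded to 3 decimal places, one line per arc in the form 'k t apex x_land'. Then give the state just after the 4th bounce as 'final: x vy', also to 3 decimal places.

1 2.543 14.830 24.410
2 2.401 7.061 47.458
3 1.657 3.362 63.361
4 1.143 1.600 74.334
final: 74.334 3.865

Arc 1: start y=11.670, vy=7.870 → t=2.543, apex=14.830, x_land=24.410, impact vy=-17.049
  bounce: vy ← 0.69·17.049 = 11.764
Arc 2: start y=0.000, vy=11.764 → t=2.401, apex=7.061, x_land=47.458, impact vy=-11.764
  bounce: vy ← 0.69·11.764 = 8.117
Arc 3: start y=0.000, vy=8.117 → t=1.657, apex=3.362, x_land=63.361, impact vy=-8.117
  bounce: vy ← 0.69·8.117 = 5.601
Arc 4: start y=0.000, vy=5.601 → t=1.143, apex=1.600, x_land=74.334, impact vy=-5.601
  bounce: vy ← 0.69·5.601 = 3.865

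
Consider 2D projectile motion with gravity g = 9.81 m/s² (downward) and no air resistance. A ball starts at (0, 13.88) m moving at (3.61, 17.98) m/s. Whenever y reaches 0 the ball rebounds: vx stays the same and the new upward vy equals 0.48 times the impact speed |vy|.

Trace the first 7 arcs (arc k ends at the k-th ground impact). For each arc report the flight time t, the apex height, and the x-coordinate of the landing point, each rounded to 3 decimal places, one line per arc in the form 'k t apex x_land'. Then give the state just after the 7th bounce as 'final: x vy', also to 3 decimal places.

Arc 1: start y=13.880, vy=17.980 → t=4.321, apex=30.357, x_land=15.597, impact vy=-24.405
  bounce: vy ← 0.48·24.405 = 11.714
Arc 2: start y=0.000, vy=11.714 → t=2.388, apex=6.994, x_land=24.219, impact vy=-11.714
  bounce: vy ← 0.48·11.714 = 5.623
Arc 3: start y=0.000, vy=5.623 → t=1.146, apex=1.611, x_land=28.357, impact vy=-5.623
  bounce: vy ← 0.48·5.623 = 2.699
Arc 4: start y=0.000, vy=2.699 → t=0.550, apex=0.371, x_land=30.344, impact vy=-2.699
  bounce: vy ← 0.48·2.699 = 1.296
Arc 5: start y=0.000, vy=1.296 → t=0.264, apex=0.086, x_land=31.297, impact vy=-1.296
  bounce: vy ← 0.48·1.296 = 0.622
Arc 6: start y=0.000, vy=0.622 → t=0.127, apex=0.020, x_land=31.755, impact vy=-0.622
  bounce: vy ← 0.48·0.622 = 0.298
Arc 7: start y=0.000, vy=0.298 → t=0.061, apex=0.005, x_land=31.975, impact vy=-0.298
  bounce: vy ← 0.48·0.298 = 0.143

1 4.321 30.357 15.597
2 2.388 6.994 24.219
3 1.146 1.611 28.357
4 0.550 0.371 30.344
5 0.264 0.086 31.297
6 0.127 0.020 31.755
7 0.061 0.005 31.975
final: 31.975 0.143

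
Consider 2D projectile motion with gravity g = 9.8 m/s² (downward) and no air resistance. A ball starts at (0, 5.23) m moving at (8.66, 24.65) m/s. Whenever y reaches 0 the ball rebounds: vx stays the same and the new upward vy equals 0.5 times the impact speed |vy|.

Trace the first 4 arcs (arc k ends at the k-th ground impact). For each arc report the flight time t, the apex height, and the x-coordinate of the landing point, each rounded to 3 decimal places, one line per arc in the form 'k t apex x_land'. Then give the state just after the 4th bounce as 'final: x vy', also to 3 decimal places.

1 5.235 36.231 45.331
2 2.719 9.058 68.879
3 1.360 2.264 80.653
4 0.680 0.566 86.541
final: 86.541 1.666

Arc 1: start y=5.230, vy=24.650 → t=5.235, apex=36.231, x_land=45.331, impact vy=-26.648
  bounce: vy ← 0.5·26.648 = 13.324
Arc 2: start y=0.000, vy=13.324 → t=2.719, apex=9.058, x_land=68.879, impact vy=-13.324
  bounce: vy ← 0.5·13.324 = 6.662
Arc 3: start y=0.000, vy=6.662 → t=1.360, apex=2.264, x_land=80.653, impact vy=-6.662
  bounce: vy ← 0.5·6.662 = 3.331
Arc 4: start y=0.000, vy=3.331 → t=0.680, apex=0.566, x_land=86.541, impact vy=-3.331
  bounce: vy ← 0.5·3.331 = 1.666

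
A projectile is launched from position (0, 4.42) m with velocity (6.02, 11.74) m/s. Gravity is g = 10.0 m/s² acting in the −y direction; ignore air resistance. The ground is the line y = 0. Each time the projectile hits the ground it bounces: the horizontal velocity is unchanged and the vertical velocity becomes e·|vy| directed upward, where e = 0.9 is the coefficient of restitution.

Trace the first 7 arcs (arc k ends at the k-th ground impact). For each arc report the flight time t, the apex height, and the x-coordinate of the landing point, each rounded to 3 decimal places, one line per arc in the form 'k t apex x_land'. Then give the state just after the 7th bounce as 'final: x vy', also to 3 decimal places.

1 2.678 11.311 16.122
2 2.707 9.162 32.420
3 2.437 7.421 47.089
4 2.193 6.011 60.290
5 1.974 4.869 72.172
6 1.776 3.944 82.865
7 1.599 3.195 92.489
final: 92.489 7.194

Arc 1: start y=4.420, vy=11.740 → t=2.678, apex=11.311, x_land=16.122, impact vy=-15.041
  bounce: vy ← 0.9·15.041 = 13.537
Arc 2: start y=0.000, vy=13.537 → t=2.707, apex=9.162, x_land=32.420, impact vy=-13.537
  bounce: vy ← 0.9·13.537 = 12.183
Arc 3: start y=0.000, vy=12.183 → t=2.437, apex=7.421, x_land=47.089, impact vy=-12.183
  bounce: vy ← 0.9·12.183 = 10.965
Arc 4: start y=0.000, vy=10.965 → t=2.193, apex=6.011, x_land=60.290, impact vy=-10.965
  bounce: vy ← 0.9·10.965 = 9.868
Arc 5: start y=0.000, vy=9.868 → t=1.974, apex=4.869, x_land=72.172, impact vy=-9.868
  bounce: vy ← 0.9·9.868 = 8.881
Arc 6: start y=0.000, vy=8.881 → t=1.776, apex=3.944, x_land=82.865, impact vy=-8.881
  bounce: vy ← 0.9·8.881 = 7.993
Arc 7: start y=0.000, vy=7.993 → t=1.599, apex=3.195, x_land=92.489, impact vy=-7.993
  bounce: vy ← 0.9·7.993 = 7.194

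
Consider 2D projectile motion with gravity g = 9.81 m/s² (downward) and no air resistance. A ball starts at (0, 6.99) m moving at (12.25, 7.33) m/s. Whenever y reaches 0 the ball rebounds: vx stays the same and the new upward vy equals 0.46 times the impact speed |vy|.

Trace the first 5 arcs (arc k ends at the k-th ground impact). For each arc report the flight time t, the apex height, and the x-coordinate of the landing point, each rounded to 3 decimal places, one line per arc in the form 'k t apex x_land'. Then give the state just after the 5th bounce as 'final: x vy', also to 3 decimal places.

1 2.156 9.728 26.405
2 1.296 2.059 42.277
3 0.596 0.436 49.578
4 0.274 0.092 52.936
5 0.126 0.020 54.481
final: 54.481 0.285

Arc 1: start y=6.990, vy=7.330 → t=2.156, apex=9.728, x_land=26.405, impact vy=-13.816
  bounce: vy ← 0.46·13.816 = 6.355
Arc 2: start y=0.000, vy=6.355 → t=1.296, apex=2.059, x_land=42.277, impact vy=-6.355
  bounce: vy ← 0.46·6.355 = 2.923
Arc 3: start y=0.000, vy=2.923 → t=0.596, apex=0.436, x_land=49.578, impact vy=-2.923
  bounce: vy ← 0.46·2.923 = 1.345
Arc 4: start y=0.000, vy=1.345 → t=0.274, apex=0.092, x_land=52.936, impact vy=-1.345
  bounce: vy ← 0.46·1.345 = 0.619
Arc 5: start y=0.000, vy=0.619 → t=0.126, apex=0.020, x_land=54.481, impact vy=-0.619
  bounce: vy ← 0.46·0.619 = 0.285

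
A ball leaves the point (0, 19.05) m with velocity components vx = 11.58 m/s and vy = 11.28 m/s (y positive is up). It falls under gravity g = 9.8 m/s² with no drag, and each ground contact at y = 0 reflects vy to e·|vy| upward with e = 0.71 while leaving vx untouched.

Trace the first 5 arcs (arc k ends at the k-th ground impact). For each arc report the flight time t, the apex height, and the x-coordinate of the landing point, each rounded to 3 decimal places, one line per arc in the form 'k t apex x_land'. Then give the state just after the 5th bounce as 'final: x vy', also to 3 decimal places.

Arc 1: start y=19.050, vy=11.280 → t=3.434, apex=25.542, x_land=39.767, impact vy=-22.375
  bounce: vy ← 0.71·22.375 = 15.886
Arc 2: start y=0.000, vy=15.886 → t=3.242, apex=12.876, x_land=77.310, impact vy=-15.886
  bounce: vy ← 0.71·15.886 = 11.279
Arc 3: start y=0.000, vy=11.279 → t=2.302, apex=6.491, x_land=103.965, impact vy=-11.279
  bounce: vy ← 0.71·11.279 = 8.008
Arc 4: start y=0.000, vy=8.008 → t=1.634, apex=3.272, x_land=122.890, impact vy=-8.008
  bounce: vy ← 0.71·8.008 = 5.686
Arc 5: start y=0.000, vy=5.686 → t=1.160, apex=1.649, x_land=136.327, impact vy=-5.686
  bounce: vy ← 0.71·5.686 = 4.037

1 3.434 25.542 39.767
2 3.242 12.876 77.310
3 2.302 6.491 103.965
4 1.634 3.272 122.890
5 1.160 1.649 136.327
final: 136.327 4.037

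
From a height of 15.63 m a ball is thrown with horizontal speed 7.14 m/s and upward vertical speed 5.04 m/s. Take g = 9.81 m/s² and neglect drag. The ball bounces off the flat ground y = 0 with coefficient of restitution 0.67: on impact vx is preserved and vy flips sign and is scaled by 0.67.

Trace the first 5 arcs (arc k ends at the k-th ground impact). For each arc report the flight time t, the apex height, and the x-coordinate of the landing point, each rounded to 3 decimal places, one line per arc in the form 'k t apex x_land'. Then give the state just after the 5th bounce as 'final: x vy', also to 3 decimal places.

Arc 1: start y=15.630, vy=5.040 → t=2.371, apex=16.925, x_land=16.931, impact vy=-18.223
  bounce: vy ← 0.67·18.223 = 12.209
Arc 2: start y=0.000, vy=12.209 → t=2.489, apex=7.597, x_land=34.703, impact vy=-12.209
  bounce: vy ← 0.67·12.209 = 8.180
Arc 3: start y=0.000, vy=8.180 → t=1.668, apex=3.411, x_land=46.611, impact vy=-8.180
  bounce: vy ← 0.67·8.180 = 5.481
Arc 4: start y=0.000, vy=5.481 → t=1.117, apex=1.531, x_land=54.589, impact vy=-5.481
  bounce: vy ← 0.67·5.481 = 3.672
Arc 5: start y=0.000, vy=3.672 → t=0.749, apex=0.687, x_land=59.934, impact vy=-3.672
  bounce: vy ← 0.67·3.672 = 2.460

1 2.371 16.925 16.931
2 2.489 7.597 34.703
3 1.668 3.411 46.611
4 1.117 1.531 54.589
5 0.749 0.687 59.934
final: 59.934 2.460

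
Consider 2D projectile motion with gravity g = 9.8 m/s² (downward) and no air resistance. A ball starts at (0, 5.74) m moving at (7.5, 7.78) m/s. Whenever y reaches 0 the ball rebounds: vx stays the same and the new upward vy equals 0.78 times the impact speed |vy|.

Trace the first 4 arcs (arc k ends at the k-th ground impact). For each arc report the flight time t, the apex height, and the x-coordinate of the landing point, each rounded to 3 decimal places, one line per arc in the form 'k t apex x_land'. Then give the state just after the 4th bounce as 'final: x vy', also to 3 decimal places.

Arc 1: start y=5.740, vy=7.780 → t=2.136, apex=8.828, x_land=16.021, impact vy=-13.154
  bounce: vy ← 0.78·13.154 = 10.260
Arc 2: start y=0.000, vy=10.260 → t=2.094, apex=5.371, x_land=31.726, impact vy=-10.260
  bounce: vy ← 0.78·10.260 = 8.003
Arc 3: start y=0.000, vy=8.003 → t=1.633, apex=3.268, x_land=43.975, impact vy=-8.003
  bounce: vy ← 0.78·8.003 = 6.242
Arc 4: start y=0.000, vy=6.242 → t=1.274, apex=1.988, x_land=53.530, impact vy=-6.242
  bounce: vy ← 0.78·6.242 = 4.869

1 2.136 8.828 16.021
2 2.094 5.371 31.726
3 1.633 3.268 43.975
4 1.274 1.988 53.530
final: 53.530 4.869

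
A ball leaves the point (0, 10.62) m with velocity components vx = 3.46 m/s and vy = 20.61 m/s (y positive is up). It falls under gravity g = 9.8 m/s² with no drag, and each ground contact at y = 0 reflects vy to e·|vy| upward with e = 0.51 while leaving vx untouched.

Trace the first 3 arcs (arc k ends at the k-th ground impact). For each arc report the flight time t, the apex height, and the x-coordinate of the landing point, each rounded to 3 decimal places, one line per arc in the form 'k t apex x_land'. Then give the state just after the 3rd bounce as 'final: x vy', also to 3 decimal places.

Arc 1: start y=10.620, vy=20.610 → t=4.670, apex=32.292, x_land=16.159, impact vy=-25.158
  bounce: vy ← 0.51·25.158 = 12.831
Arc 2: start y=0.000, vy=12.831 → t=2.618, apex=8.399, x_land=25.219, impact vy=-12.831
  bounce: vy ← 0.51·12.831 = 6.544
Arc 3: start y=0.000, vy=6.544 → t=1.335, apex=2.185, x_land=29.839, impact vy=-6.544
  bounce: vy ← 0.51·6.544 = 3.337

1 4.670 32.292 16.159
2 2.618 8.399 25.219
3 1.335 2.185 29.839
final: 29.839 3.337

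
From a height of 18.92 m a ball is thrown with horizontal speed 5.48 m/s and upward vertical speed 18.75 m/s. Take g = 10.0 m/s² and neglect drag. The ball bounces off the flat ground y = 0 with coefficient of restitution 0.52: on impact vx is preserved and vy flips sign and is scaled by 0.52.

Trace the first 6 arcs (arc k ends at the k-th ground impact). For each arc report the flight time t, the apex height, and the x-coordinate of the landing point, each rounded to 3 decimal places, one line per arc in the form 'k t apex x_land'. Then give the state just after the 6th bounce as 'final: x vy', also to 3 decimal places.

Arc 1: start y=18.920, vy=18.750 → t=4.577, apex=36.498, x_land=25.081, impact vy=-27.018
  bounce: vy ← 0.52·27.018 = 14.049
Arc 2: start y=0.000, vy=14.049 → t=2.810, apex=9.869, x_land=40.479, impact vy=-14.049
  bounce: vy ← 0.52·14.049 = 7.306
Arc 3: start y=0.000, vy=7.306 → t=1.461, apex=2.669, x_land=48.486, impact vy=-7.306
  bounce: vy ← 0.52·7.306 = 3.799
Arc 4: start y=0.000, vy=3.799 → t=0.760, apex=0.722, x_land=52.649, impact vy=-3.799
  bounce: vy ← 0.52·3.799 = 1.975
Arc 5: start y=0.000, vy=1.975 → t=0.395, apex=0.195, x_land=54.814, impact vy=-1.975
  bounce: vy ← 0.52·1.975 = 1.027
Arc 6: start y=0.000, vy=1.027 → t=0.205, apex=0.053, x_land=55.940, impact vy=-1.027
  bounce: vy ← 0.52·1.027 = 0.534

1 4.577 36.498 25.081
2 2.810 9.869 40.479
3 1.461 2.669 48.486
4 0.760 0.722 52.649
5 0.395 0.195 54.814
6 0.205 0.053 55.940
final: 55.940 0.534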